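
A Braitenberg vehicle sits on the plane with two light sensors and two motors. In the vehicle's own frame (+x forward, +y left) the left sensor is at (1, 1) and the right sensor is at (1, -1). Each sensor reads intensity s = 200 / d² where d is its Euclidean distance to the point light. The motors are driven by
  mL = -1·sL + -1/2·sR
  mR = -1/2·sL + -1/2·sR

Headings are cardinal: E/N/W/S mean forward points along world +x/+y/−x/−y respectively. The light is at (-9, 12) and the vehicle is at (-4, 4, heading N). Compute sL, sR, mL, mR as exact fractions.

40/13 40/17 -940/221 -600/221

left sensor world pos  = (-5, 5); dL² = 65
right sensor world pos = (-3, 5); dR² = 85
sL = 200/65 = 40/13
sR = 200/85 = 40/17
mL = -1·sL + -1/2·sR = -940/221
mR = -1/2·sL + -1/2·sR = -600/221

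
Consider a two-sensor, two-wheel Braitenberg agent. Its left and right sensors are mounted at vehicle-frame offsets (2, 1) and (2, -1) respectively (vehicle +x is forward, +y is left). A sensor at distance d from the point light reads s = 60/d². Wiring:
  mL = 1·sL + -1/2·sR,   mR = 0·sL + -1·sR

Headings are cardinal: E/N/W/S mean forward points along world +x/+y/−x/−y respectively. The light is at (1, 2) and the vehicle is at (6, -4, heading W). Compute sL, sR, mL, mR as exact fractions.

30/29 30/17 75/493 -30/17

left sensor world pos  = (4, -5); dL² = 58
right sensor world pos = (4, -3); dR² = 34
sL = 60/58 = 30/29
sR = 60/34 = 30/17
mL = 1·sL + -1/2·sR = 75/493
mR = 0·sL + -1·sR = -30/17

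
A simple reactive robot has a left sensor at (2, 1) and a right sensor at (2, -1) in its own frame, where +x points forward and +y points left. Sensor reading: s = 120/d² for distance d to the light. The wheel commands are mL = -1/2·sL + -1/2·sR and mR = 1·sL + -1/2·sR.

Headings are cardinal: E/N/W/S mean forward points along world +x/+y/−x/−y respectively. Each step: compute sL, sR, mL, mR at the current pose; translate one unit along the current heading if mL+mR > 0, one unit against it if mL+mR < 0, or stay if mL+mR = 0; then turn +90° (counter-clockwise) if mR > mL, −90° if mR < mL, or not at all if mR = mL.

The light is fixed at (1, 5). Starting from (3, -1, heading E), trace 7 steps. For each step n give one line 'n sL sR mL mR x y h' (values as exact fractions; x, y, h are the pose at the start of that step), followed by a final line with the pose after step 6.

0 120/41 24/13 -1272/533 1068/533 3 -1 E
1 15/2 6 -27/4 9/2 2 -1 N
2 24/13 120/37 -1224/481 108/481 2 -2 W
3 4/3 60/41 -172/123 74/123 3 -2 S
4 120/41 24/13 -1272/533 1068/533 3 -1 E
5 15/2 6 -27/4 9/2 2 -1 N
6 24/13 120/37 -1224/481 108/481 2 -2 W
final 3 -2 S

n=0: pose=(3,-1,E); sL=120/41, sR=24/13; mL=-1272/533, mR=1068/533; mL+mR=-204/533 → advance -1; mR−mL=180/41 → turn +1·90°
n=1: pose=(2,-1,N); sL=15/2, sR=6; mL=-27/4, mR=9/2; mL+mR=-9/4 → advance -1; mR−mL=45/4 → turn +1·90°
n=2: pose=(2,-2,W); sL=24/13, sR=120/37; mL=-1224/481, mR=108/481; mL+mR=-1116/481 → advance -1; mR−mL=36/13 → turn +1·90°
n=3: pose=(3,-2,S); sL=4/3, sR=60/41; mL=-172/123, mR=74/123; mL+mR=-98/123 → advance -1; mR−mL=2 → turn +1·90°
n=4: pose=(3,-1,E); sL=120/41, sR=24/13; mL=-1272/533, mR=1068/533; mL+mR=-204/533 → advance -1; mR−mL=180/41 → turn +1·90°
n=5: pose=(2,-1,N); sL=15/2, sR=6; mL=-27/4, mR=9/2; mL+mR=-9/4 → advance -1; mR−mL=45/4 → turn +1·90°
n=6: pose=(2,-2,W); sL=24/13, sR=120/37; mL=-1224/481, mR=108/481; mL+mR=-1116/481 → advance -1; mR−mL=36/13 → turn +1·90°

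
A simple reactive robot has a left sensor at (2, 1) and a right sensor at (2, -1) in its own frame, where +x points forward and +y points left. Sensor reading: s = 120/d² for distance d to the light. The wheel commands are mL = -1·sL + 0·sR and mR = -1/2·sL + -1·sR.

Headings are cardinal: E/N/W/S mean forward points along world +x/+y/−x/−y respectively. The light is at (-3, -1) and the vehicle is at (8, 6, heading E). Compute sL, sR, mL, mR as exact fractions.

120/233 24/41 -120/233 -8052/9553

left sensor world pos  = (10, 7); dL² = 233
right sensor world pos = (10, 5); dR² = 205
sL = 120/233 = 120/233
sR = 120/205 = 24/41
mL = -1·sL + 0·sR = -120/233
mR = -1/2·sL + -1·sR = -8052/9553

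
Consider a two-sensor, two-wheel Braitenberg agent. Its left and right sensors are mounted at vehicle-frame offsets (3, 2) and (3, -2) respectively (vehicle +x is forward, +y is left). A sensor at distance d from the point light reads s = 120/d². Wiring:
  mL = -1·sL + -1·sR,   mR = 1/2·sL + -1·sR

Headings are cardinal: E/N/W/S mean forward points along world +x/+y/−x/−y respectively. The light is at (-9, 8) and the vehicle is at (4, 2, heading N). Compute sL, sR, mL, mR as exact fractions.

12/13 20/39 -56/39 -2/39

left sensor world pos  = (2, 5); dL² = 130
right sensor world pos = (6, 5); dR² = 234
sL = 120/130 = 12/13
sR = 120/234 = 20/39
mL = -1·sL + -1·sR = -56/39
mR = 1/2·sL + -1·sR = -2/39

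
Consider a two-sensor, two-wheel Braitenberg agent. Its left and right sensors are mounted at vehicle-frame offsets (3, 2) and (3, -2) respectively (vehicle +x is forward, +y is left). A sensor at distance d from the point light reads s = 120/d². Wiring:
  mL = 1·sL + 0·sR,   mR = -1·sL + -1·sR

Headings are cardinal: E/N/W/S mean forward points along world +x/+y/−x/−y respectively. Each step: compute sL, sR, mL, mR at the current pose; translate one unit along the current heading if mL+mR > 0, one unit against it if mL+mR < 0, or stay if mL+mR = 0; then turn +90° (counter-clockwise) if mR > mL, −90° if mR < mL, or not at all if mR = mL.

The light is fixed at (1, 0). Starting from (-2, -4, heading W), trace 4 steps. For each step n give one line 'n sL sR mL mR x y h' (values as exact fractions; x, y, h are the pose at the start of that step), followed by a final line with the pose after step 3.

0 5/3 3 5/3 -14/3 -2 -4 W
1 120/17 120 120/17 -2160/17 -1 -4 N
2 12 12/5 12 -72/5 -1 -5 E
3 24/13 120/89 24/13 -3696/1157 -2 -5 S
final -2 -4 W

n=0: pose=(-2,-4,W); sL=5/3, sR=3; mL=5/3, mR=-14/3; mL+mR=-3 → advance -1; mR−mL=-19/3 → turn -1·90°
n=1: pose=(-1,-4,N); sL=120/17, sR=120; mL=120/17, mR=-2160/17; mL+mR=-120 → advance -1; mR−mL=-2280/17 → turn -1·90°
n=2: pose=(-1,-5,E); sL=12, sR=12/5; mL=12, mR=-72/5; mL+mR=-12/5 → advance -1; mR−mL=-132/5 → turn -1·90°
n=3: pose=(-2,-5,S); sL=24/13, sR=120/89; mL=24/13, mR=-3696/1157; mL+mR=-120/89 → advance -1; mR−mL=-5832/1157 → turn -1·90°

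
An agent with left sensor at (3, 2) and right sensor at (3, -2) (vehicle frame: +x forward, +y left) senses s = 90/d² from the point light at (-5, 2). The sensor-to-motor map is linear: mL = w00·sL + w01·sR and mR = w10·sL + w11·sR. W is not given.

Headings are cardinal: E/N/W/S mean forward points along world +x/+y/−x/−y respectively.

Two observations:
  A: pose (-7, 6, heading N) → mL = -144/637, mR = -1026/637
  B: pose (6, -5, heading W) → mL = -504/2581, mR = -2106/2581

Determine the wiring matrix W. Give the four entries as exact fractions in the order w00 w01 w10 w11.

1/2 -1/2 -1/2 -1/2

obs A: pose=(-7,6,N) → sL=18/13, sR=90/49, mL=-144/637, mR=-1026/637
obs B: pose=(6,-5,W) → sL=18/29, sR=90/89, mL=-504/2581, mR=-2106/2581
sensor matrix S = [[18/13, 90/49], [18/29, 90/89]]; det S = 427680/1644097
solve [mL_A; mL_B] = S·[w00; w01] and [mR_A; mR_B] = S·[w10; w11]:
  w00 = 1/2, w01 = -1/2, w10 = -1/2, w11 = -1/2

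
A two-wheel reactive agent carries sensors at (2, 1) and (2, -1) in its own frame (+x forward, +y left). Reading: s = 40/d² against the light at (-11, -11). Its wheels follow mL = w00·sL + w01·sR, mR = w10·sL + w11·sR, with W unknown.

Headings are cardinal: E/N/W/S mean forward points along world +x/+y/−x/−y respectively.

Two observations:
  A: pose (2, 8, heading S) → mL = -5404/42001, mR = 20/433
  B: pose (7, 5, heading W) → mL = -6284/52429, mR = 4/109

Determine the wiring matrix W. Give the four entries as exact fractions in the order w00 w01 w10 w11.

obs A: pose=(2,8,S) → sL=8/97, sR=40/433, mL=-5404/42001, mR=20/433
obs B: pose=(7,5,W) → sL=40/481, sR=8/109, mL=-6284/52429, mR=4/109
sensor matrix S = [[8/97, 40/433], [40/481, 8/109]]; det S = -3587328/2202070429
solve [mL_A; mL_B] = S·[w00; w01] and [mR_A; mR_B] = S·[w10; w11]:
  w00 = -1, w01 = -1/2, w10 = 0, w11 = 1/2

-1 -1/2 0 1/2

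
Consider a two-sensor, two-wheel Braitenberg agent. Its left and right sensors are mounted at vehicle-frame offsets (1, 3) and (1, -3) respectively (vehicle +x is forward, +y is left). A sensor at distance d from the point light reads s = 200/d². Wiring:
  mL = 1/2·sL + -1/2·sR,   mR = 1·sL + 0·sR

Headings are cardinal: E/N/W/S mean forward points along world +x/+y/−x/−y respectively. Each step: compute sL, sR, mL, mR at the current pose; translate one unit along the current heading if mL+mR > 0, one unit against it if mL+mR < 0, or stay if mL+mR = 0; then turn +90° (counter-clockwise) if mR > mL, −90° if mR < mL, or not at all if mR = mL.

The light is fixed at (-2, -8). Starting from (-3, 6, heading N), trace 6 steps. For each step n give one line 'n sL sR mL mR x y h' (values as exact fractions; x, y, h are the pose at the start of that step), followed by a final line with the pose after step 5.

0 200/241 200/229 -1200/55189 200/241 -3 6 N
1 50/37 25/41 1125/3034 50/37 -3 7 W
2 200/197 200/221 2400/43537 200/197 -4 7 S
3 20/29 100/61 -840/1769 20/29 -4 6 E
4 200/241 200/229 -1200/55189 200/241 -3 6 N
5 50/37 25/41 1125/3034 50/37 -3 7 W
final -4 7 S

n=0: pose=(-3,6,N); sL=200/241, sR=200/229; mL=-1200/55189, mR=200/241; mL+mR=44600/55189 → advance +1; mR−mL=47000/55189 → turn +1·90°
n=1: pose=(-3,7,W); sL=50/37, sR=25/41; mL=1125/3034, mR=50/37; mL+mR=5225/3034 → advance +1; mR−mL=2975/3034 → turn +1·90°
n=2: pose=(-4,7,S); sL=200/197, sR=200/221; mL=2400/43537, mR=200/197; mL+mR=46600/43537 → advance +1; mR−mL=41800/43537 → turn +1·90°
n=3: pose=(-4,6,E); sL=20/29, sR=100/61; mL=-840/1769, mR=20/29; mL+mR=380/1769 → advance +1; mR−mL=2060/1769 → turn +1·90°
n=4: pose=(-3,6,N); sL=200/241, sR=200/229; mL=-1200/55189, mR=200/241; mL+mR=44600/55189 → advance +1; mR−mL=47000/55189 → turn +1·90°
n=5: pose=(-3,7,W); sL=50/37, sR=25/41; mL=1125/3034, mR=50/37; mL+mR=5225/3034 → advance +1; mR−mL=2975/3034 → turn +1·90°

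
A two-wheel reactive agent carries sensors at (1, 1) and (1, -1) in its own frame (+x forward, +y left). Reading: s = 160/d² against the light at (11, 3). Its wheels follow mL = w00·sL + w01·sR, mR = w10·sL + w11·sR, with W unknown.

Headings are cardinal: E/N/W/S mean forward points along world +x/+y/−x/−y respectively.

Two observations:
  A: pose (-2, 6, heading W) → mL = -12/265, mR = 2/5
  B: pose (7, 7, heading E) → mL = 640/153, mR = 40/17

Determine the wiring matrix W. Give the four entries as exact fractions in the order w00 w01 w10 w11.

-1 1 1/2 0

obs A: pose=(-2,6,W) → sL=4/5, sR=40/53, mL=-12/265, mR=2/5
obs B: pose=(7,7,E) → sL=80/17, sR=80/9, mL=640/153, mR=40/17
sensor matrix S = [[4/5, 40/53], [80/17, 80/9]]; det S = 28864/8109
solve [mL_A; mL_B] = S·[w00; w01] and [mR_A; mR_B] = S·[w10; w11]:
  w00 = -1, w01 = 1, w10 = 1/2, w11 = 0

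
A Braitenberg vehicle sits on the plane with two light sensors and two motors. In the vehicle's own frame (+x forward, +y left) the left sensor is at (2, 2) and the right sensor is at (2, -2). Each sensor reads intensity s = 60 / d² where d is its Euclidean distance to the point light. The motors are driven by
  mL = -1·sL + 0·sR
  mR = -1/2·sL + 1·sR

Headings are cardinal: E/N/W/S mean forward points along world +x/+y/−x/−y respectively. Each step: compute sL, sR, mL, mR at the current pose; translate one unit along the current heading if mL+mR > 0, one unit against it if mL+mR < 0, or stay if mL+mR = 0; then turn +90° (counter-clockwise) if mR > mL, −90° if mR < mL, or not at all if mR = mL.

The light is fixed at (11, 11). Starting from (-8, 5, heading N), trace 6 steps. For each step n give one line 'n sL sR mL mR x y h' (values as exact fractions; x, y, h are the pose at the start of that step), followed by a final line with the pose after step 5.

0 60/457 12/61 -60/457 3654/27877 -8 5 N
1 10/87 30/233 -10/87 1445/20271 -8 4 W
2 60/337 60/481 -60/337 5790/162097 -7 4 S
3 15/68 3/16 -15/68 21/272 -7 5 E
4 60/457 12/61 -60/457 3654/27877 -8 5 N
5 10/87 30/233 -10/87 1445/20271 -8 4 W
final -7 4 S

n=0: pose=(-8,5,N); sL=60/457, sR=12/61; mL=-60/457, mR=3654/27877; mL+mR=-6/27877 → advance -1; mR−mL=7314/27877 → turn +1·90°
n=1: pose=(-8,4,W); sL=10/87, sR=30/233; mL=-10/87, mR=1445/20271; mL+mR=-295/6757 → advance -1; mR−mL=3775/20271 → turn +1·90°
n=2: pose=(-7,4,S); sL=60/337, sR=60/481; mL=-60/337, mR=5790/162097; mL+mR=-23070/162097 → advance -1; mR−mL=34650/162097 → turn +1·90°
n=3: pose=(-7,5,E); sL=15/68, sR=3/16; mL=-15/68, mR=21/272; mL+mR=-39/272 → advance -1; mR−mL=81/272 → turn +1·90°
n=4: pose=(-8,5,N); sL=60/457, sR=12/61; mL=-60/457, mR=3654/27877; mL+mR=-6/27877 → advance -1; mR−mL=7314/27877 → turn +1·90°
n=5: pose=(-8,4,W); sL=10/87, sR=30/233; mL=-10/87, mR=1445/20271; mL+mR=-295/6757 → advance -1; mR−mL=3775/20271 → turn +1·90°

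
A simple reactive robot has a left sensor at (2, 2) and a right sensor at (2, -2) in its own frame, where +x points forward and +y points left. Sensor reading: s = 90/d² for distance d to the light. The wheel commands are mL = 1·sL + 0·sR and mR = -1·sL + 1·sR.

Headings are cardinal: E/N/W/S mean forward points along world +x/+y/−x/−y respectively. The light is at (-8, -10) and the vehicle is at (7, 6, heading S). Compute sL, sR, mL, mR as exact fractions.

left sensor world pos  = (9, 4); dL² = 485
right sensor world pos = (5, 4); dR² = 365
sL = 90/485 = 18/97
sR = 90/365 = 18/73
mL = 1·sL + 0·sR = 18/97
mR = -1·sL + 1·sR = 432/7081

18/97 18/73 18/97 432/7081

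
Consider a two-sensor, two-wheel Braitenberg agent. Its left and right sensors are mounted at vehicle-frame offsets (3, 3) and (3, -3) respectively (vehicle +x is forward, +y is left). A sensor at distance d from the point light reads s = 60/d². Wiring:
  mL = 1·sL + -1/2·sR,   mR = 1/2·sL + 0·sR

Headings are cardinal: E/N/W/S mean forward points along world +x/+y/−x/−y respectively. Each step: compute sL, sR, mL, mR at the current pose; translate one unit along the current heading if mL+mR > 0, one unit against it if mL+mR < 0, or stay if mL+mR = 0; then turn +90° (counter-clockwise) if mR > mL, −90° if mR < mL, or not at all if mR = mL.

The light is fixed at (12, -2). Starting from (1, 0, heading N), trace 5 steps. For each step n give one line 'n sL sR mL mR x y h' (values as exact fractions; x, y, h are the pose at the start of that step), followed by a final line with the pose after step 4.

0 60/221 60/89 -1290/19669 30/221 1 0 N
1 15/49 15/58 1005/5684 15/98 1 1 W
2 20/87 20/39 -10/377 10/87 0 1 N
3 30/113 30/137 2415/15481 15/113 0 2 W
4 12/61 60/149 -42/9089 6/61 -1 2 N
final -1 3 W

n=0: pose=(1,0,N); sL=60/221, sR=60/89; mL=-1290/19669, mR=30/221; mL+mR=1380/19669 → advance +1; mR−mL=3960/19669 → turn +1·90°
n=1: pose=(1,1,W); sL=15/49, sR=15/58; mL=1005/5684, mR=15/98; mL+mR=1875/5684 → advance +1; mR−mL=-135/5684 → turn -1·90°
n=2: pose=(0,1,N); sL=20/87, sR=20/39; mL=-10/377, mR=10/87; mL+mR=100/1131 → advance +1; mR−mL=160/1131 → turn +1·90°
n=3: pose=(0,2,W); sL=30/113, sR=30/137; mL=2415/15481, mR=15/113; mL+mR=4470/15481 → advance +1; mR−mL=-360/15481 → turn -1·90°
n=4: pose=(-1,2,N); sL=12/61, sR=60/149; mL=-42/9089, mR=6/61; mL+mR=852/9089 → advance +1; mR−mL=936/9089 → turn +1·90°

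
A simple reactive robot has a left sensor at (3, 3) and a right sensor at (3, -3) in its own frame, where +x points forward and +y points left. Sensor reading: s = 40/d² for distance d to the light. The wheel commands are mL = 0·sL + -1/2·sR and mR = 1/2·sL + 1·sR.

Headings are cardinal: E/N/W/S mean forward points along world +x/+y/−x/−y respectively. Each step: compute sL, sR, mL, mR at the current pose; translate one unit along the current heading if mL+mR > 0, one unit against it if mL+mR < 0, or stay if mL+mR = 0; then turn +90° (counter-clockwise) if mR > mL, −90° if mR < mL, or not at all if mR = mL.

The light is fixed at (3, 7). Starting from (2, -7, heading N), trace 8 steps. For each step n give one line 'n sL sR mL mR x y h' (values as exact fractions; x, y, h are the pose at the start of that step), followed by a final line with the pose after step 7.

n=0: pose=(2,-7,N); sL=40/137, sR=8/25; mL=-4/25, mR=1596/3425; mL+mR=1048/3425 → advance +1; mR−mL=2144/3425 → turn +1·90°
n=1: pose=(2,-6,W); sL=5/34, sR=10/29; mL=-5/29, mR=825/1972; mL+mR=485/1972 → advance +1; mR−mL=1165/1972 → turn +1·90°
n=2: pose=(1,-6,S); sL=40/257, sR=40/281; mL=-20/281, mR=15900/72217; mL+mR=10760/72217 → advance +1; mR−mL=21040/72217 → turn +1·90°
n=3: pose=(1,-7,E); sL=20/61, sR=4/29; mL=-2/29, mR=534/1769; mL+mR=412/1769 → advance +1; mR−mL=656/1769 → turn +1·90°
n=4: pose=(2,-7,N); sL=40/137, sR=8/25; mL=-4/25, mR=1596/3425; mL+mR=1048/3425 → advance +1; mR−mL=2144/3425 → turn +1·90°
n=5: pose=(2,-6,W); sL=5/34, sR=10/29; mL=-5/29, mR=825/1972; mL+mR=485/1972 → advance +1; mR−mL=1165/1972 → turn +1·90°
n=6: pose=(1,-6,S); sL=40/257, sR=40/281; mL=-20/281, mR=15900/72217; mL+mR=10760/72217 → advance +1; mR−mL=21040/72217 → turn +1·90°
n=7: pose=(1,-7,E); sL=20/61, sR=4/29; mL=-2/29, mR=534/1769; mL+mR=412/1769 → advance +1; mR−mL=656/1769 → turn +1·90°

0 40/137 8/25 -4/25 1596/3425 2 -7 N
1 5/34 10/29 -5/29 825/1972 2 -6 W
2 40/257 40/281 -20/281 15900/72217 1 -6 S
3 20/61 4/29 -2/29 534/1769 1 -7 E
4 40/137 8/25 -4/25 1596/3425 2 -7 N
5 5/34 10/29 -5/29 825/1972 2 -6 W
6 40/257 40/281 -20/281 15900/72217 1 -6 S
7 20/61 4/29 -2/29 534/1769 1 -7 E
final 2 -7 N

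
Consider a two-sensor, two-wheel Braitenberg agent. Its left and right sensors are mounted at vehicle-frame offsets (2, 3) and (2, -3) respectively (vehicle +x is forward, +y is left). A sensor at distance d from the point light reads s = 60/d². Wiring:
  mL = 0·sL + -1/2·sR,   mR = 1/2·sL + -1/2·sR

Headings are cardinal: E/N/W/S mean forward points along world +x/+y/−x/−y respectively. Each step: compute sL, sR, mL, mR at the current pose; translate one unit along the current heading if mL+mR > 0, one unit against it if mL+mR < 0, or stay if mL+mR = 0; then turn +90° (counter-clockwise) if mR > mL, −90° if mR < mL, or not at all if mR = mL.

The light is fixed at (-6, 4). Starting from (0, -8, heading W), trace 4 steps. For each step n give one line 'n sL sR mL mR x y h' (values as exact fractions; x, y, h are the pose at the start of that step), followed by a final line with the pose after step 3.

0 60/241 60/97 -30/97 -4320/23377 0 -8 W
1 15/74 15/53 -15/106 -315/7844 1 -8 S
2 12/29 60/277 -30/277 792/8033 1 -7 E
3 2/3 10/27 -5/27 4/27 0 -7 N
final 0 -8 W

n=0: pose=(0,-8,W); sL=60/241, sR=60/97; mL=-30/97, mR=-4320/23377; mL+mR=-11550/23377 → advance -1; mR−mL=30/241 → turn +1·90°
n=1: pose=(1,-8,S); sL=15/74, sR=15/53; mL=-15/106, mR=-315/7844; mL+mR=-1425/7844 → advance -1; mR−mL=15/148 → turn +1·90°
n=2: pose=(1,-7,E); sL=12/29, sR=60/277; mL=-30/277, mR=792/8033; mL+mR=-78/8033 → advance -1; mR−mL=6/29 → turn +1·90°
n=3: pose=(0,-7,N); sL=2/3, sR=10/27; mL=-5/27, mR=4/27; mL+mR=-1/27 → advance -1; mR−mL=1/3 → turn +1·90°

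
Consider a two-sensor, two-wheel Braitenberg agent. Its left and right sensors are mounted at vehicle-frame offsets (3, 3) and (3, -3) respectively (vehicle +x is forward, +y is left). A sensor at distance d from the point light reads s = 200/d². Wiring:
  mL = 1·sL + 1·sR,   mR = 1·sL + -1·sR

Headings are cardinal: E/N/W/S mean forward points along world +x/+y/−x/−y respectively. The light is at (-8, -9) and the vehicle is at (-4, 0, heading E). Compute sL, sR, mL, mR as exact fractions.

left sensor world pos  = (-1, 3); dL² = 193
right sensor world pos = (-1, -3); dR² = 85
sL = 200/193 = 200/193
sR = 200/85 = 40/17
mL = 1·sL + 1·sR = 11120/3281
mR = 1·sL + -1·sR = -4320/3281

200/193 40/17 11120/3281 -4320/3281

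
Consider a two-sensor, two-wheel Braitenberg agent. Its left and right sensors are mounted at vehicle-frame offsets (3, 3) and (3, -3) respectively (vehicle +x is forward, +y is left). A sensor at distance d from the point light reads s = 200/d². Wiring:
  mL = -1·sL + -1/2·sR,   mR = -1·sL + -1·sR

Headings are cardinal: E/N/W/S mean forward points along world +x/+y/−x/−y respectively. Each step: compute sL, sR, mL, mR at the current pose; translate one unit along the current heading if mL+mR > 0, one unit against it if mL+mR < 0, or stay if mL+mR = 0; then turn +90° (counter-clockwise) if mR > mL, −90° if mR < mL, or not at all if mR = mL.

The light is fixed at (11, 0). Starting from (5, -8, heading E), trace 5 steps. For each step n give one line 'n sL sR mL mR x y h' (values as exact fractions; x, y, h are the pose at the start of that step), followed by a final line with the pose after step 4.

n=0: pose=(5,-8,E); sL=100/17, sR=20/13; mL=-1470/221, mR=-1640/221; mL+mR=-3110/221 → advance -1; mR−mL=-10/13 → turn -1·90°
n=1: pose=(4,-8,S); sL=200/137, sR=200/221; mL=-57900/30277, mR=-71600/30277; mL+mR=-129500/30277 → advance -1; mR−mL=-100/221 → turn -1·90°
n=2: pose=(4,-7,W); sL=1, sR=50/29; mL=-54/29, mR=-79/29; mL+mR=-133/29 → advance -1; mR−mL=-25/29 → turn -1·90°
n=3: pose=(5,-7,N); sL=200/97, sR=8; mL=-588/97, mR=-976/97; mL+mR=-1564/97 → advance -1; mR−mL=-4 → turn -1·90°
n=4: pose=(5,-8,E); sL=100/17, sR=20/13; mL=-1470/221, mR=-1640/221; mL+mR=-3110/221 → advance -1; mR−mL=-10/13 → turn -1·90°

0 100/17 20/13 -1470/221 -1640/221 5 -8 E
1 200/137 200/221 -57900/30277 -71600/30277 4 -8 S
2 1 50/29 -54/29 -79/29 4 -7 W
3 200/97 8 -588/97 -976/97 5 -7 N
4 100/17 20/13 -1470/221 -1640/221 5 -8 E
final 4 -8 S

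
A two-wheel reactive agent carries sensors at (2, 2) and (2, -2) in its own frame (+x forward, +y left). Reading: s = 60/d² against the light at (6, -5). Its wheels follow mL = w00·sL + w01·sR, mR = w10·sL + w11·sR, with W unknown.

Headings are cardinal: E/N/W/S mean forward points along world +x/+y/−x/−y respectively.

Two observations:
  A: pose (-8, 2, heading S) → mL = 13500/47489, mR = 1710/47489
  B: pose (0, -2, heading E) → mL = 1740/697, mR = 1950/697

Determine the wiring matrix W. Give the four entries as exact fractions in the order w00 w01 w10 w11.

1/2 1/2 -1/2 1

obs A: pose=(-8,2,S) → sL=60/169, sR=60/281, mL=13500/47489, mR=1710/47489
obs B: pose=(0,-2,E) → sL=60/41, sR=60/17, mL=1740/697, mR=1950/697
sensor matrix S = [[60/169, 60/281], [60/41, 60/17]]; det S = 31132800/33099833
solve [mL_A; mL_B] = S·[w00; w01] and [mR_A; mR_B] = S·[w10; w11]:
  w00 = 1/2, w01 = 1/2, w10 = -1/2, w11 = 1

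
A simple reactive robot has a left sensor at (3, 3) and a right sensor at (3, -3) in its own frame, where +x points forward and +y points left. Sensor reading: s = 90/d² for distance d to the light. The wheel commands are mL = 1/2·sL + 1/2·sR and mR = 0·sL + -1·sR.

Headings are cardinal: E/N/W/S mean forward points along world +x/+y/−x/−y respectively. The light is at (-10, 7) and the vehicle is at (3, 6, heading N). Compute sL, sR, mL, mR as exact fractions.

left sensor world pos  = (0, 9); dL² = 104
right sensor world pos = (6, 9); dR² = 260
sL = 90/104 = 45/52
sR = 90/260 = 9/26
mL = 1/2·sL + 1/2·sR = 63/104
mR = 0·sL + -1·sR = -9/26

45/52 9/26 63/104 -9/26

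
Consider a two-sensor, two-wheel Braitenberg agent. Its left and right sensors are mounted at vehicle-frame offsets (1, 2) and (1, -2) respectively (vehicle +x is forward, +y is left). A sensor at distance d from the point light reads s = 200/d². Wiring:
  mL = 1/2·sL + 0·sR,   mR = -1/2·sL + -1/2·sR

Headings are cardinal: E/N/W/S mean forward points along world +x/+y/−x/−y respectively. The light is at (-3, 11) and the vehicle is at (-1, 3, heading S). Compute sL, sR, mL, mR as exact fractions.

left sensor world pos  = (1, 2); dL² = 97
right sensor world pos = (-3, 2); dR² = 81
sL = 200/97 = 200/97
sR = 200/81 = 200/81
mL = 1/2·sL + 0·sR = 100/97
mR = -1/2·sL + -1/2·sR = -17800/7857

200/97 200/81 100/97 -17800/7857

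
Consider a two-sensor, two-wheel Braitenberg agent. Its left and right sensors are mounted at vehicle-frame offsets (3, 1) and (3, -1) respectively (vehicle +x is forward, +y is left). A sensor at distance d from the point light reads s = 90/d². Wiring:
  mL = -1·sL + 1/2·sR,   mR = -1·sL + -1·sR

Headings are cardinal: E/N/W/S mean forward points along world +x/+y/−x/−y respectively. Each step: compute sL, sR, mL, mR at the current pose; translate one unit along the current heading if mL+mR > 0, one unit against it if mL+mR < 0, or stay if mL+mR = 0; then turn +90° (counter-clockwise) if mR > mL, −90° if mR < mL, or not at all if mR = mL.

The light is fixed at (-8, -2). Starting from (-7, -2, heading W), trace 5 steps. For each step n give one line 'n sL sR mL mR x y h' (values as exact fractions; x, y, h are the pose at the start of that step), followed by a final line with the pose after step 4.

0 18 18 -9 -36 -7 -2 W
1 9 5 -13/2 -14 -6 -2 N
2 18/5 90/29 -297/145 -972/145 -6 -3 E
3 9/2 45/8 -27/16 -81/8 -7 -3 S
4 18 18 -9 -36 -7 -2 W
final -6 -2 N

n=0: pose=(-7,-2,W); sL=18, sR=18; mL=-9, mR=-36; mL+mR=-45 → advance -1; mR−mL=-27 → turn -1·90°
n=1: pose=(-6,-2,N); sL=9, sR=5; mL=-13/2, mR=-14; mL+mR=-41/2 → advance -1; mR−mL=-15/2 → turn -1·90°
n=2: pose=(-6,-3,E); sL=18/5, sR=90/29; mL=-297/145, mR=-972/145; mL+mR=-1269/145 → advance -1; mR−mL=-135/29 → turn -1·90°
n=3: pose=(-7,-3,S); sL=9/2, sR=45/8; mL=-27/16, mR=-81/8; mL+mR=-189/16 → advance -1; mR−mL=-135/16 → turn -1·90°
n=4: pose=(-7,-2,W); sL=18, sR=18; mL=-9, mR=-36; mL+mR=-45 → advance -1; mR−mL=-27 → turn -1·90°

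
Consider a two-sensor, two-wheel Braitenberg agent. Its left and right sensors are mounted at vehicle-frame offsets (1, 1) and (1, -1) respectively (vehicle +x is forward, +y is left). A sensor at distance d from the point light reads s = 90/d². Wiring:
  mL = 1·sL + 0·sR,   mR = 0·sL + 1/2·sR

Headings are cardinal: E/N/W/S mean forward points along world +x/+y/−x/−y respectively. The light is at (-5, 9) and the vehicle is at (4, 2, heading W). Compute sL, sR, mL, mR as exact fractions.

45/64 9/10 45/64 9/20

left sensor world pos  = (3, 1); dL² = 128
right sensor world pos = (3, 3); dR² = 100
sL = 90/128 = 45/64
sR = 90/100 = 9/10
mL = 1·sL + 0·sR = 45/64
mR = 0·sL + 1/2·sR = 9/20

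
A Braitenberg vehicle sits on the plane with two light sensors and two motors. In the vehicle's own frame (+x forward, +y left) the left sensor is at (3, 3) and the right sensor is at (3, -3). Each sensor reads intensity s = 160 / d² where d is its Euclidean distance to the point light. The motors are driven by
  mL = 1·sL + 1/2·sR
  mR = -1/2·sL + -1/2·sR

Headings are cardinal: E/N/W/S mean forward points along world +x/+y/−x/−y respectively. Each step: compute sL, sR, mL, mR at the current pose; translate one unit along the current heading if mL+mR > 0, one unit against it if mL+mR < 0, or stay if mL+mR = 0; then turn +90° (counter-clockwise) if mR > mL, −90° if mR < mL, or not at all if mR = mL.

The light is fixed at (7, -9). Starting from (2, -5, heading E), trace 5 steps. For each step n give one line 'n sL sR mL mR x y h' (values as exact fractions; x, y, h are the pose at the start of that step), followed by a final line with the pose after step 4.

n=0: pose=(2,-5,E); sL=160/53, sR=32; mL=1008/53, mR=-928/53; mL+mR=80/53 → advance +1; mR−mL=-1936/53 → turn -1·90°
n=1: pose=(3,-5,S); sL=80, sR=16/5; mL=408/5, mR=-208/5; mL+mR=40 → advance +1; mR−mL=-616/5 → turn -1·90°
n=2: pose=(3,-6,W); sL=160/49, sR=32/17; mL=3504/833, mR=-2144/833; mL+mR=80/49 → advance +1; mR−mL=-5648/833 → turn -1·90°
n=3: pose=(2,-6,N); sL=8/5, sR=4; mL=18/5, mR=-14/5; mL+mR=4/5 → advance +1; mR−mL=-32/5 → turn -1·90°
n=4: pose=(2,-5,E); sL=160/53, sR=32; mL=1008/53, mR=-928/53; mL+mR=80/53 → advance +1; mR−mL=-1936/53 → turn -1·90°

0 160/53 32 1008/53 -928/53 2 -5 E
1 80 16/5 408/5 -208/5 3 -5 S
2 160/49 32/17 3504/833 -2144/833 3 -6 W
3 8/5 4 18/5 -14/5 2 -6 N
4 160/53 32 1008/53 -928/53 2 -5 E
final 3 -5 S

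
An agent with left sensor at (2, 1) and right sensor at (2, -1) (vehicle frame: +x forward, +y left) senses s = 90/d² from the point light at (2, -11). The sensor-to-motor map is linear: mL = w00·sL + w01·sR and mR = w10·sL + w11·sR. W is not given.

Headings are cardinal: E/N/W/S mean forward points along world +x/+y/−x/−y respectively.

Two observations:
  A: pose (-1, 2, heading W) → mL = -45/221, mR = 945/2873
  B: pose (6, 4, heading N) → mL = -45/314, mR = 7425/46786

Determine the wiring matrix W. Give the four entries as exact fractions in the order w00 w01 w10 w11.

0 -1/2 1 -1/2

obs A: pose=(-1,2,W) → sL=90/169, sR=90/221, mL=-45/221, mR=945/2873
obs B: pose=(6,4,N) → sL=45/149, sR=45/157, mL=-45/314, mR=7425/46786
sensor matrix S = [[90/169, 90/221], [45/149, 45/157]]; det S = 1992600/67208089
solve [mL_A; mL_B] = S·[w00; w01] and [mR_A; mR_B] = S·[w10; w11]:
  w00 = 0, w01 = -1/2, w10 = 1, w11 = -1/2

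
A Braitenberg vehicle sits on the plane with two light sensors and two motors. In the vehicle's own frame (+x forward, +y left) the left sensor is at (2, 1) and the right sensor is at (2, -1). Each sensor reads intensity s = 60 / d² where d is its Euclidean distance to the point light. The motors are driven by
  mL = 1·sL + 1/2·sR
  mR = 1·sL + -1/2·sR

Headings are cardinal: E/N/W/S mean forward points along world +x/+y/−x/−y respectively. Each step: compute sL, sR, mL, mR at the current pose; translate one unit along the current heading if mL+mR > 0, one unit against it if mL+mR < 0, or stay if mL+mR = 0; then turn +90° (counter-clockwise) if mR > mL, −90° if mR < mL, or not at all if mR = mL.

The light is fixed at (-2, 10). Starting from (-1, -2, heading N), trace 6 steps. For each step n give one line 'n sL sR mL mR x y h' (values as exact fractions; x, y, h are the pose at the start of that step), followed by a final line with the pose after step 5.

n=0: pose=(-1,-2,N); sL=3/5, sR=15/26; mL=231/260, mR=81/260; mL+mR=6/5 → advance +1; mR−mL=-15/26 → turn -1·90°
n=1: pose=(-1,-1,E); sL=60/109, sR=20/51; mL=4150/5559, mR=1970/5559; mL+mR=120/109 → advance +1; mR−mL=-20/51 → turn -1·90°
n=2: pose=(0,-1,S); sL=30/89, sR=6/17; mL=777/1513, mR=243/1513; mL+mR=60/89 → advance +1; mR−mL=-6/17 → turn -1·90°
n=3: pose=(0,-2,W); sL=60/169, sR=60/121; mL=12330/20449, mR=2190/20449; mL+mR=120/169 → advance +1; mR−mL=-60/121 → turn -1·90°
n=4: pose=(-1,-2,N); sL=3/5, sR=15/26; mL=231/260, mR=81/260; mL+mR=6/5 → advance +1; mR−mL=-15/26 → turn -1·90°
n=5: pose=(-1,-1,E); sL=60/109, sR=20/51; mL=4150/5559, mR=1970/5559; mL+mR=120/109 → advance +1; mR−mL=-20/51 → turn -1·90°

0 3/5 15/26 231/260 81/260 -1 -2 N
1 60/109 20/51 4150/5559 1970/5559 -1 -1 E
2 30/89 6/17 777/1513 243/1513 0 -1 S
3 60/169 60/121 12330/20449 2190/20449 0 -2 W
4 3/5 15/26 231/260 81/260 -1 -2 N
5 60/109 20/51 4150/5559 1970/5559 -1 -1 E
final 0 -1 S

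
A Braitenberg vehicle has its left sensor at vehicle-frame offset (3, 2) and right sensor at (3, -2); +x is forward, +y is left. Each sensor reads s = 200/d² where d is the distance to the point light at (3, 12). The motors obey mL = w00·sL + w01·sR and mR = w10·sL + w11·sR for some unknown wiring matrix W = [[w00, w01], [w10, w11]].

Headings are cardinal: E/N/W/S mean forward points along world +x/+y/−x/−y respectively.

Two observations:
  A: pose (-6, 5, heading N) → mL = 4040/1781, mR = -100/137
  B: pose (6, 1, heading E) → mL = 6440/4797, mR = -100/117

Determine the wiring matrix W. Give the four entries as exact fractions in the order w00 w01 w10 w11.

1/2 1/2 -1/2 0

obs A: pose=(-6,5,N) → sL=200/137, sR=40/13, mL=4040/1781, mR=-100/137
obs B: pose=(6,1,E) → sL=200/117, sR=40/41, mL=6440/4797, mR=-100/117
sensor matrix S = [[200/137, 40/13], [200/117, 40/41]]; det S = -32768000/8543457
solve [mL_A; mL_B] = S·[w00; w01] and [mR_A; mR_B] = S·[w10; w11]:
  w00 = 1/2, w01 = 1/2, w10 = -1/2, w11 = 0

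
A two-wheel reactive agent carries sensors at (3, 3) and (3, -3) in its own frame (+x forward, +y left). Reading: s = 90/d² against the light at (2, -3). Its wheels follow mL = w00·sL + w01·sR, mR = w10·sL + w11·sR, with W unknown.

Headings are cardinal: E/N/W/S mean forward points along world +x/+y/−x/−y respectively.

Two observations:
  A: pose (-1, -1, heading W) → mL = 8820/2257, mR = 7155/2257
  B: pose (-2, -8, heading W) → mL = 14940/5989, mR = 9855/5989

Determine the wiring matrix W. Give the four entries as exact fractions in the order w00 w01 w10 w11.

obs A: pose=(-1,-1,W) → sL=90/37, sR=90/61, mL=8820/2257, mR=7155/2257
obs B: pose=(-2,-8,W) → sL=90/113, sR=90/53, mL=14940/5989, mR=9855/5989
sensor matrix S = [[90/37, 90/61], [90/113, 90/53]]; det S = 39949200/13517173
solve [mL_A; mL_B] = S·[w00; w01] and [mR_A; mR_B] = S·[w10; w11]:
  w00 = 1, w01 = 1, w10 = 1, w11 = 1/2

1 1 1 1/2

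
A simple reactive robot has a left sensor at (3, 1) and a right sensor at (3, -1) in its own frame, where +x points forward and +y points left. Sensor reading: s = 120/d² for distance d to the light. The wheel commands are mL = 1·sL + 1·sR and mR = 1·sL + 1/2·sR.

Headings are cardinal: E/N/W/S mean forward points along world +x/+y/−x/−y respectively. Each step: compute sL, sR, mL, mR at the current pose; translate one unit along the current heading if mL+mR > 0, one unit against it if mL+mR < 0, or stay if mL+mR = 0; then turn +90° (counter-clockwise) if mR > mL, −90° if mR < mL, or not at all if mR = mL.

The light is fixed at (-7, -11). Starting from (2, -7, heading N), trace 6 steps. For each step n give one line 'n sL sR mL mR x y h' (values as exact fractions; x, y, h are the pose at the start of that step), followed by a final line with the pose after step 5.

n=0: pose=(2,-7,N); sL=120/113, sR=120/149; mL=31440/16837, mR=24660/16837; mL+mR=56100/16837 → advance +1; mR−mL=-60/149 → turn -1·90°
n=1: pose=(2,-6,E); sL=2/3, sR=3/4; mL=17/12, mR=25/24; mL+mR=59/24 → advance +1; mR−mL=-3/8 → turn -1·90°
n=2: pose=(3,-6,S); sL=24/25, sR=24/17; mL=1008/425, mR=708/425; mL+mR=1716/425 → advance +1; mR−mL=-12/17 → turn -1·90°
n=3: pose=(3,-7,W); sL=60/29, sR=60/37; mL=3960/1073, mR=3090/1073; mL+mR=7050/1073 → advance +1; mR−mL=-30/37 → turn -1·90°
n=4: pose=(2,-7,N); sL=120/113, sR=120/149; mL=31440/16837, mR=24660/16837; mL+mR=56100/16837 → advance +1; mR−mL=-60/149 → turn -1·90°
n=5: pose=(2,-6,E); sL=2/3, sR=3/4; mL=17/12, mR=25/24; mL+mR=59/24 → advance +1; mR−mL=-3/8 → turn -1·90°

0 120/113 120/149 31440/16837 24660/16837 2 -7 N
1 2/3 3/4 17/12 25/24 2 -6 E
2 24/25 24/17 1008/425 708/425 3 -6 S
3 60/29 60/37 3960/1073 3090/1073 3 -7 W
4 120/113 120/149 31440/16837 24660/16837 2 -7 N
5 2/3 3/4 17/12 25/24 2 -6 E
final 3 -6 S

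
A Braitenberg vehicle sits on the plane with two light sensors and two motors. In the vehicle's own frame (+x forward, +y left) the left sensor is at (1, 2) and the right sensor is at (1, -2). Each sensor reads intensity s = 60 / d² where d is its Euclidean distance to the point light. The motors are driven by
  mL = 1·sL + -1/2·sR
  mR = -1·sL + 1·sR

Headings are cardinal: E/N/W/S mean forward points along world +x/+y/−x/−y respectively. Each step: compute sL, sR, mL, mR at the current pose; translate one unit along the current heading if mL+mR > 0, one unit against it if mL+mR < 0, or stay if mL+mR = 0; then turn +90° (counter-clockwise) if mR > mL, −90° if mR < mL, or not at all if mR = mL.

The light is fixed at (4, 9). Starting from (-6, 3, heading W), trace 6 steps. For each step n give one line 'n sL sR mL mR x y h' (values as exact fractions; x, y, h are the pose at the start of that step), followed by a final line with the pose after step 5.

n=0: pose=(-6,3,W); sL=12/37, sR=60/137; mL=534/5069, mR=576/5069; mL+mR=30/137 → advance +1; mR−mL=42/5069 → turn +1·90°
n=1: pose=(-7,3,S); sL=6/13, sR=30/109; mL=459/1417, mR=-264/1417; mL+mR=15/109 → advance +1; mR−mL=-723/1417 → turn -1·90°
n=2: pose=(-7,2,W); sL=4/15, sR=60/169; mL=226/2535, mR=224/2535; mL+mR=30/169 → advance +1; mR−mL=-2/2535 → turn -1·90°
n=3: pose=(-8,2,N); sL=15/58, sR=15/34; mL=75/1972, mR=90/493; mL+mR=15/68 → advance +1; mR−mL=285/1972 → turn +1·90°
n=4: pose=(-8,3,W); sL=60/233, sR=12/37; mL=822/8621, mR=576/8621; mL+mR=6/37 → advance +1; mR−mL=-246/8621 → turn -1·90°
n=5: pose=(-9,3,N); sL=6/25, sR=30/73; mL=63/1825, mR=312/1825; mL+mR=15/73 → advance +1; mR−mL=249/1825 → turn +1·90°

0 12/37 60/137 534/5069 576/5069 -6 3 W
1 6/13 30/109 459/1417 -264/1417 -7 3 S
2 4/15 60/169 226/2535 224/2535 -7 2 W
3 15/58 15/34 75/1972 90/493 -8 2 N
4 60/233 12/37 822/8621 576/8621 -8 3 W
5 6/25 30/73 63/1825 312/1825 -9 3 N
final -9 4 W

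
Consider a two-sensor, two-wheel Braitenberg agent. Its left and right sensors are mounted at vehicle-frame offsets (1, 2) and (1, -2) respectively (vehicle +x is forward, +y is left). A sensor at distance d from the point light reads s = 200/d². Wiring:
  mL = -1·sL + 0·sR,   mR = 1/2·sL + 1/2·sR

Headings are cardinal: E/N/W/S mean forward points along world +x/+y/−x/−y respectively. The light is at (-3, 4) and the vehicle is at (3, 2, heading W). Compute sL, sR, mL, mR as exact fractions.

left sensor world pos  = (2, 0); dL² = 41
right sensor world pos = (2, 4); dR² = 25
sL = 200/41 = 200/41
sR = 200/25 = 8
mL = -1·sL + 0·sR = -200/41
mR = 1/2·sL + 1/2·sR = 264/41

200/41 8 -200/41 264/41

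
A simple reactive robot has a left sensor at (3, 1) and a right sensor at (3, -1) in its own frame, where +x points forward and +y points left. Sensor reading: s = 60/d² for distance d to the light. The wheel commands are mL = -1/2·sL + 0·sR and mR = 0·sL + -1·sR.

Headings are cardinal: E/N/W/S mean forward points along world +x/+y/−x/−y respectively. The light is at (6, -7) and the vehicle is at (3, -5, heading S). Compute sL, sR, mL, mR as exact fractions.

12 60/17 -6 -60/17

left sensor world pos  = (4, -8); dL² = 5
right sensor world pos = (2, -8); dR² = 17
sL = 60/5 = 12
sR = 60/17 = 60/17
mL = -1/2·sL + 0·sR = -6
mR = 0·sL + -1·sR = -60/17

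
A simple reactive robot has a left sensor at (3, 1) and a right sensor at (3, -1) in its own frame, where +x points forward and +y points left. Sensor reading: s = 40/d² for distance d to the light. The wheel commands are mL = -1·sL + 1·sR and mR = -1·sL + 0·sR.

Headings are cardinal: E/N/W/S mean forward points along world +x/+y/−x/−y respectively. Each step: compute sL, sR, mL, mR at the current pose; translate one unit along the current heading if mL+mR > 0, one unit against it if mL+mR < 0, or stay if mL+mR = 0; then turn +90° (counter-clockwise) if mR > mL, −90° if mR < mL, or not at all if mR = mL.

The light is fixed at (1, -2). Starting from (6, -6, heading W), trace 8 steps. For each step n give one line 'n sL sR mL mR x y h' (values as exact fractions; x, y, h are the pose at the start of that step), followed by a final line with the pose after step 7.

n=0: pose=(6,-6,W); sL=40/29, sR=40/13; mL=640/377, mR=-40/29; mL+mR=120/377 → advance +1; mR−mL=-40/13 → turn -1·90°
n=1: pose=(5,-6,N); sL=4, sR=20/13; mL=-32/13, mR=-4; mL+mR=-84/13 → advance -1; mR−mL=-20/13 → turn -1·90°
n=2: pose=(5,-7,E); sL=8/13, sR=8/17; mL=-32/221, mR=-8/13; mL+mR=-168/221 → advance -1; mR−mL=-8/17 → turn -1·90°
n=3: pose=(4,-7,S); sL=1/2, sR=10/17; mL=3/34, mR=-1/2; mL+mR=-7/17 → advance -1; mR−mL=-10/17 → turn -1·90°
n=4: pose=(4,-6,W); sL=8/5, sR=40/9; mL=128/45, mR=-8/5; mL+mR=56/45 → advance +1; mR−mL=-40/9 → turn -1·90°
n=5: pose=(3,-6,N); sL=20, sR=4; mL=-16, mR=-20; mL+mR=-36 → advance -1; mR−mL=-4 → turn -1·90°
n=6: pose=(3,-7,E); sL=40/41, sR=40/61; mL=-800/2501, mR=-40/41; mL+mR=-3240/2501 → advance -1; mR−mL=-40/61 → turn -1·90°
n=7: pose=(2,-7,S); sL=10/17, sR=5/8; mL=5/136, mR=-10/17; mL+mR=-75/136 → advance -1; mR−mL=-5/8 → turn -1·90°

0 40/29 40/13 640/377 -40/29 6 -6 W
1 4 20/13 -32/13 -4 5 -6 N
2 8/13 8/17 -32/221 -8/13 5 -7 E
3 1/2 10/17 3/34 -1/2 4 -7 S
4 8/5 40/9 128/45 -8/5 4 -6 W
5 20 4 -16 -20 3 -6 N
6 40/41 40/61 -800/2501 -40/41 3 -7 E
7 10/17 5/8 5/136 -10/17 2 -7 S
final 2 -6 W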